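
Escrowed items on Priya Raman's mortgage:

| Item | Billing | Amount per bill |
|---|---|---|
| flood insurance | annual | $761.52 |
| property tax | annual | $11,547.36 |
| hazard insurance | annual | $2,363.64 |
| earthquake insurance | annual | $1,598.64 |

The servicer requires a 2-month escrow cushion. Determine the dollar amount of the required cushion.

$2,711.86

Flood insurance: $761.52 per year
Property tax: $11,547.36 per year
Hazard insurance: $2,363.64 per year
Earthquake insurance: $1,598.64 per year
Annual escrow total = $761.52 + $11,547.36 + $2,363.64 + $1,598.64 = $16,271.16
Monthly = $16,271.16 / 12 = $1,355.93
Required cushion = 2 × $1,355.93 = $2,711.86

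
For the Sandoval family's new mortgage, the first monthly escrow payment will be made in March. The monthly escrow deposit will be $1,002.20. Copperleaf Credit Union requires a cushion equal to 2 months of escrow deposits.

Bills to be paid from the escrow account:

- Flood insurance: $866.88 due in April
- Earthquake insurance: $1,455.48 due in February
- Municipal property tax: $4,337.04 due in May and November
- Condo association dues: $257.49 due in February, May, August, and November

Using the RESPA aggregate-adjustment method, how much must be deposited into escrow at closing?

Cushion = 2 × $1,002.20 = $2,004.40
Trial balance (start $0, +$1,002.20 each month, − disbursements):
  Mar: +$1,002.20 → $1,002.20
  Apr: +$1,002.20 − $866.88 → $1,137.52
  May: +$1,002.20 − $4,594.53 → -$2,454.81
  Jun: +$1,002.20 → -$1,452.61
  Jul: +$1,002.20 → -$450.41
  Aug: +$1,002.20 − $257.49 → $294.30
  Sep: +$1,002.20 → $1,296.50
  Oct: +$1,002.20 → $2,298.70
  Nov: +$1,002.20 − $4,594.53 → -$1,293.63
  Dec: +$1,002.20 → -$291.43
  Jan: +$1,002.20 → $710.77
  Feb: +$1,002.20 − $1,712.97 → $0.00
Lowest trial balance = -$2,454.81 (May)
Initial deposit = cushion − low point = $2,004.40 − (-$2,454.81) = $4,459.21

$4,459.21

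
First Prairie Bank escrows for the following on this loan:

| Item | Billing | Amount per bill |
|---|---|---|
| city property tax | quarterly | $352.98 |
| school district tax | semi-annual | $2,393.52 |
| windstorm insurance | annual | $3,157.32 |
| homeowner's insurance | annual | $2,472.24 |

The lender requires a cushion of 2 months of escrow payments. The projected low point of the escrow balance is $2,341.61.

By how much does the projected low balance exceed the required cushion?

$370.19

City property tax — $352.98 × 4 = $1,411.92 annually
School district tax — $2,393.52 × 2 = $4,787.04 annually
Windstorm insurance — $3,157.32 annually
Homeowner's insurance — $2,472.24 annually
Annual escrow total = $11,828.52
Base monthly escrow = $11,828.52 ÷ 12 = $985.71
Required reserve = 2 × $985.71 = $1,971.42
Excess over cushion: $2,341.61 − $1,971.42 = $370.19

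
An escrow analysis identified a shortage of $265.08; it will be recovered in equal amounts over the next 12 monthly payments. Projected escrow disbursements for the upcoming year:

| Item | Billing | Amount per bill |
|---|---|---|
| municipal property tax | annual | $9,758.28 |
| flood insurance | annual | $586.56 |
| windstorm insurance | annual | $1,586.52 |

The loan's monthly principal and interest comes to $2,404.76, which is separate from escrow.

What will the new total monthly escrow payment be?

$1,016.37

Municipal property tax: $9,758.28 per year
Flood insurance: $586.56 per year
Windstorm insurance: $1,586.52 per year
Total per year = $9,758.28 + $586.56 + $1,586.52 = $11,931.36
Monthly escrow = $11,931.36 / 12 = $994.28
Monthly shortage recovery: $265.08 / 12 = $22.09
New monthly escrow = $994.28 + $22.09 = $1,016.37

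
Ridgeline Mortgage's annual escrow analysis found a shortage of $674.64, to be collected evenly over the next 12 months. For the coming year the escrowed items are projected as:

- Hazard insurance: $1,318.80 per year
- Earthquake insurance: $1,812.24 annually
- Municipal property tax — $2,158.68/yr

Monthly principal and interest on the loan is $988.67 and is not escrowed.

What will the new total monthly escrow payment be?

$497.03

Hazard insurance = $1,318.80
Earthquake insurance = $1,812.24
Municipal property tax = $2,158.68
Annual escrow total = $1,318.80 + $1,812.24 + $2,158.68 = $5,289.72
Base monthly escrow = $5,289.72 / 12 = $440.81
Monthly shortage recovery: $674.64 / 12 = $56.22
New monthly escrow = $440.81 + $56.22 = $497.03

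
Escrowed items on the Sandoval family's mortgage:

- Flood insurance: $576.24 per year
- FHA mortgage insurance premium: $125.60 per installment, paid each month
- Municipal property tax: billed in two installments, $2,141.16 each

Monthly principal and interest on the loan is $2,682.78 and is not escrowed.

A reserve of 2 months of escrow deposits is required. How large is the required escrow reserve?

Flood insurance: $576.24 per year
FHA mortgage insurance premium: $125.60 × 12 = $1,507.20 per year
Municipal property tax: $2,141.16 × 2 = $4,282.32 per year
Combined annual = $576.24 + $1,507.20 + $4,282.32 = $6,365.76
Monthly escrow = $6,365.76 / 12 = $530.48
Reserve = 2 × $530.48 = $1,060.96

$1,060.96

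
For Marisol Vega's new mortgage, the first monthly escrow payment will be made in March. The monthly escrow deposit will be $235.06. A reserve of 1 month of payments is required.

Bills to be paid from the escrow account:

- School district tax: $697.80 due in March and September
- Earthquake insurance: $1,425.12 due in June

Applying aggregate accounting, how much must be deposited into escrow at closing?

$1,417.74

Cushion = 1 × $235.06 = $235.06
Trial balance (start $0, +$235.06 each month, − disbursements):
  Mar: +$235.06 − $697.80 → -$462.74
  Apr: +$235.06 → -$227.68
  May: +$235.06 → $7.38
  Jun: +$235.06 − $1,425.12 → -$1,182.68
  Jul: +$235.06 → -$947.62
  Aug: +$235.06 → -$712.56
  Sep: +$235.06 − $697.80 → -$1,175.30
  Oct: +$235.06 → -$940.24
  Nov: +$235.06 → -$705.18
  Dec: +$235.06 → -$470.12
  Jan: +$235.06 → -$235.06
  Feb: +$235.06 → $0.00
Lowest trial balance = -$1,182.68 (Jun)
Initial deposit = cushion − low point = $235.06 − (-$1,182.68) = $1,417.74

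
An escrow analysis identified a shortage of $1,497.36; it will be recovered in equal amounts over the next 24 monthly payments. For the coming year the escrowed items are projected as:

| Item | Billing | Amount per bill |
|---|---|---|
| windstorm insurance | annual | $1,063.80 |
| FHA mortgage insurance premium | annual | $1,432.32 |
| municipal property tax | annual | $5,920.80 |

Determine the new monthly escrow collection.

$763.80

Windstorm insurance = $1,063.80 annually
FHA mortgage insurance premium = $1,432.32 annually
Municipal property tax = $5,920.80 annually
Total per year = $8,416.92
Monthly escrow = $8,416.92 / 12 = $701.41
Shortage per month = $1,497.36 / 24 = $62.39
Adjusted monthly = $701.41 + $62.39 = $763.80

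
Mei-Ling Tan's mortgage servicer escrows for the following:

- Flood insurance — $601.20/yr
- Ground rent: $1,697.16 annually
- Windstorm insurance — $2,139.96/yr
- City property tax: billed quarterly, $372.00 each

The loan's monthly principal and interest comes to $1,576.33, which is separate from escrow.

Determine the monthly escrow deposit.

Flood insurance: $601.20
Ground rent: $1,697.16
Windstorm insurance: $2,139.96
City property tax: $372.00 × 4 = $1,488.00
Total per year = $5,926.32
Monthly escrow = $5,926.32 ÷ 12 = $493.86

$493.86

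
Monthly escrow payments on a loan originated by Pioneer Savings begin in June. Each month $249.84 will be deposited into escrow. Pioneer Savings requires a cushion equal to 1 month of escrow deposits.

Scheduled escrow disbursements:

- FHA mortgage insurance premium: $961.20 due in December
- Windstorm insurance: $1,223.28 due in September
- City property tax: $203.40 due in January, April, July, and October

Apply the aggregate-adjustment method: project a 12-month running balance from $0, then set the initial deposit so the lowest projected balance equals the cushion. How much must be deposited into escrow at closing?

Cushion = 1 × $249.84 = $249.84
Trial balance (start $0, +$249.84 each month, − disbursements):
  Jun: +$249.84 → $249.84
  Jul: +$249.84 − $203.40 → $296.28
  Aug: +$249.84 → $546.12
  Sep: +$249.84 − $1,223.28 → -$427.32
  Oct: +$249.84 − $203.40 → -$380.88
  Nov: +$249.84 → -$131.04
  Dec: +$249.84 − $961.20 → -$842.40
  Jan: +$249.84 − $203.40 → -$795.96
  Feb: +$249.84 → -$546.12
  Mar: +$249.84 → -$296.28
  Apr: +$249.84 − $203.40 → -$249.84
  May: +$249.84 → $0.00
Lowest trial balance = -$842.40 (Dec)
Initial deposit = cushion − low point = $249.84 − (-$842.40) = $1,092.24

$1,092.24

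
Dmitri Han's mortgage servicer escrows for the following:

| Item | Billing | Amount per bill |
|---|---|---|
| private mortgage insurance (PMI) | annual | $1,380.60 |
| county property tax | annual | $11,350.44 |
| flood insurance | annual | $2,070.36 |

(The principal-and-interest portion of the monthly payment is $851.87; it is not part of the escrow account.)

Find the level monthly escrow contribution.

$1,233.45

Private mortgage insurance (PMI) — $1,380.60 annually
County property tax — $11,350.44 annually
Flood insurance — $2,070.36 annually
Combined annual = $1,380.60 + $11,350.44 + $2,070.36 = $14,801.40
Base monthly escrow = $14,801.40 / 12 = $1,233.45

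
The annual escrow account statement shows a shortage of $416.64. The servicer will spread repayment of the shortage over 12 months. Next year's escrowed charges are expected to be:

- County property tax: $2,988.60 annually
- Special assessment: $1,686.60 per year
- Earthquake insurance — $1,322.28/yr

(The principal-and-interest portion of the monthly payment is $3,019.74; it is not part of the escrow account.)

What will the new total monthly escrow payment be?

County property tax: $2,988.60 annually
Special assessment: $1,686.60 annually
Earthquake insurance: $1,322.28 annually
Combined annual = $2,988.60 + $1,686.60 + $1,322.28 = $5,997.48
Per month = $5,997.48 ÷ 12 = $499.79
Shortage per month = $416.64 / 12 = $34.72
New monthly escrow = $499.79 + $34.72 = $534.51

$534.51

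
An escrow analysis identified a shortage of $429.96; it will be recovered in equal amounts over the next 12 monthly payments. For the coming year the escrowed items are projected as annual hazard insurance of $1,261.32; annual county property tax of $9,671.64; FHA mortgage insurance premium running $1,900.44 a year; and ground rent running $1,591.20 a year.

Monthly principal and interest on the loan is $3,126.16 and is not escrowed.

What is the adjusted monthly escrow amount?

$1,237.88

Hazard insurance — $1,261.32 annually
County property tax — $9,671.64 annually
FHA mortgage insurance premium — $1,900.44 annually
Ground rent — $1,591.20 annually
Annual escrow total = $1,261.32 + $9,671.64 + $1,900.44 + $1,591.20 = $14,424.60
Base monthly escrow = $14,424.60 / 12 = $1,202.05
Monthly shortage recovery: $429.96 / 12 = $35.83
New monthly escrow = $1,202.05 + $35.83 = $1,237.88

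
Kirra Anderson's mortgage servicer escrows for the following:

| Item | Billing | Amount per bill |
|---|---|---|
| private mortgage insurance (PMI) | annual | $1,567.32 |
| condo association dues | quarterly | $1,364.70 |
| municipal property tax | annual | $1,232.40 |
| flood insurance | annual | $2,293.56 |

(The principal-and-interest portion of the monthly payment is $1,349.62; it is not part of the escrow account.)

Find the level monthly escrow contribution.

$879.34

Private mortgage insurance (PMI) = $1,567.32/yr
Condo association dues = $1,364.70 × 4 = $5,458.80/yr
Municipal property tax = $1,232.40/yr
Flood insurance = $2,293.56/yr
Total annual escrow = $1,567.32 + $5,458.80 + $1,232.40 + $2,293.56 = $10,552.08
Base monthly escrow = $10,552.08 ÷ 12 = $879.34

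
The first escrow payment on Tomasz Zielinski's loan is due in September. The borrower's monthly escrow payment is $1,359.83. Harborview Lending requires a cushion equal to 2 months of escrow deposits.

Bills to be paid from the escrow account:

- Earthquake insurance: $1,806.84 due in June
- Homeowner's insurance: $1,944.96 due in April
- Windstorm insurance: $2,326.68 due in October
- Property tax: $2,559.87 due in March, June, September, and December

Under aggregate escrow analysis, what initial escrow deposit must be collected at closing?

Cushion = 2 × $1,359.83 = $2,719.66
Trial balance (start $0, +$1,359.83 each month, − disbursements):
  Sep: +$1,359.83 − $2,559.87 → -$1,200.04
  Oct: +$1,359.83 − $2,326.68 → -$2,166.89
  Nov: +$1,359.83 → -$807.06
  Dec: +$1,359.83 − $2,559.87 → -$2,007.10
  Jan: +$1,359.83 → -$647.27
  Feb: +$1,359.83 → $712.56
  Mar: +$1,359.83 − $2,559.87 → -$487.48
  Apr: +$1,359.83 − $1,944.96 → -$1,072.61
  May: +$1,359.83 → $287.22
  Jun: +$1,359.83 − $4,366.71 → -$2,719.66
  Jul: +$1,359.83 → -$1,359.83
  Aug: +$1,359.83 → $0.00
Lowest trial balance = -$2,719.66 (Jun)
Initial deposit = cushion − low point = $2,719.66 − (-$2,719.66) = $5,439.32

$5,439.32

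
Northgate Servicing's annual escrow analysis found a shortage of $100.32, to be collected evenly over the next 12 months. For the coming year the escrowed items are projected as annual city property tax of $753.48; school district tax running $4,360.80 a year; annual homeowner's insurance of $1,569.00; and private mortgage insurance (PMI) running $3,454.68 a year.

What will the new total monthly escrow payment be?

City property tax = $753.48/yr
School district tax = $4,360.80/yr
Homeowner's insurance = $1,569.00/yr
Private mortgage insurance (PMI) = $3,454.68/yr
Total annual escrow = $753.48 + $4,360.80 + $1,569.00 + $3,454.68 = $10,137.96
Base monthly escrow = $10,137.96 / 12 = $844.83
Monthly shortage recovery: $100.32 ÷ 12 = $8.36
Adjusted monthly = $844.83 + $8.36 = $853.19

$853.19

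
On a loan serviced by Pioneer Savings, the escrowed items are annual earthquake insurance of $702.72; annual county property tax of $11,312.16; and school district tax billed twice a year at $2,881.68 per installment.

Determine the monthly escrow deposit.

Earthquake insurance: $702.72 per year
County property tax: $11,312.16 per year
School district tax: $2,881.68 × 2 = $5,763.36 per year
Total annual escrow = $702.72 + $11,312.16 + $5,763.36 = $17,778.24
Monthly = $17,778.24 / 12 = $1,481.52

$1,481.52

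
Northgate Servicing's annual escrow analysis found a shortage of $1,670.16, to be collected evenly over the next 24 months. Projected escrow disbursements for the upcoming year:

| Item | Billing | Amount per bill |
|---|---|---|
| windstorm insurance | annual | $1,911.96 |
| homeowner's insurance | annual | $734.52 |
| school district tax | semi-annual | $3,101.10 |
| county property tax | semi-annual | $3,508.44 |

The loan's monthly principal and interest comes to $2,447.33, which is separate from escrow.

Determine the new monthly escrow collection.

Windstorm insurance: $1,911.96
Homeowner's insurance: $734.52
School district tax: $3,101.10 × 2 = $6,202.20
County property tax: $3,508.44 × 2 = $7,016.88
Combined annual = $1,911.96 + $734.52 + $6,202.20 + $7,016.88 = $15,865.56
Monthly escrow = $15,865.56 ÷ 12 = $1,322.13
Shortage per month = $1,670.16 / 24 = $69.59
New monthly escrow = $1,322.13 + $69.59 = $1,391.72

$1,391.72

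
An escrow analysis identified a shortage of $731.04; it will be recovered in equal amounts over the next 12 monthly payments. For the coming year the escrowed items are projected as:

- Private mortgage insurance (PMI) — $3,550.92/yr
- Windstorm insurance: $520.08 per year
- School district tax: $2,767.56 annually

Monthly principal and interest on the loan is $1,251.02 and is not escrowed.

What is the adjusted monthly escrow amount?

Private mortgage insurance (PMI) — $3,550.92 annually
Windstorm insurance — $520.08 annually
School district tax — $2,767.56 annually
Total per year = $3,550.92 + $520.08 + $2,767.56 = $6,838.56
Monthly escrow = $6,838.56 / 12 = $569.88
Shortage per month = $731.04 ÷ 12 = $60.92
Adjusted monthly = $569.88 + $60.92 = $630.80

$630.80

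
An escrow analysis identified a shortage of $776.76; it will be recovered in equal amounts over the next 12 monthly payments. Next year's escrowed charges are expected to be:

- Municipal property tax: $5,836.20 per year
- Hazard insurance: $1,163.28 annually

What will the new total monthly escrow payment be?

Municipal property tax = $5,836.20 per year
Hazard insurance = $1,163.28 per year
Yearly total = $6,999.48
Monthly = $6,999.48 / 12 = $583.29
Shortage per month = $776.76 / 12 = $64.73
Adjusted monthly = $583.29 + $64.73 = $648.02

$648.02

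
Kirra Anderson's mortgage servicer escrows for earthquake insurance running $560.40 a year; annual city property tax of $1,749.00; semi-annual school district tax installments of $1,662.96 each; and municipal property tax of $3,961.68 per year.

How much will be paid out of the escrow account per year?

Earthquake insurance: $560.40 per year
City property tax: $1,749.00 per year
School district tax: $1,662.96 × 2 = $3,325.92 per year
Municipal property tax: $3,961.68 per year
Annual escrow total = $560.40 + $1,749.00 + $3,325.92 + $3,961.68 = $9,597.00

$9,597.00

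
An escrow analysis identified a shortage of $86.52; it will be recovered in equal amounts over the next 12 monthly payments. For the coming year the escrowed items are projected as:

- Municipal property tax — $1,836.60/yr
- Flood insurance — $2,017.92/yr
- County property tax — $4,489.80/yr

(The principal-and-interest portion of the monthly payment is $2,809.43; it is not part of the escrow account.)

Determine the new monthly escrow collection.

$702.57

Municipal property tax = $1,836.60
Flood insurance = $2,017.92
County property tax = $4,489.80
Combined annual = $8,344.32
Monthly = $8,344.32 / 12 = $695.36
Shortage per month = $86.52 ÷ 12 = $7.21
New monthly escrow = $695.36 + $7.21 = $702.57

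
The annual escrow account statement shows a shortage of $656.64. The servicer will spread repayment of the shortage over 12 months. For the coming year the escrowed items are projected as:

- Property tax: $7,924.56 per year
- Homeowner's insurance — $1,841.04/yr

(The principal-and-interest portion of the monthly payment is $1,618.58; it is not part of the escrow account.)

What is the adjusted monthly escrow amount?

$868.52

Property tax — $7,924.56 per year
Homeowner's insurance — $1,841.04 per year
Combined annual = $7,924.56 + $1,841.04 = $9,765.60
Monthly escrow = $9,765.60 ÷ 12 = $813.80
Shortage per month = $656.64 / 12 = $54.72
Adjusted monthly = $813.80 + $54.72 = $868.52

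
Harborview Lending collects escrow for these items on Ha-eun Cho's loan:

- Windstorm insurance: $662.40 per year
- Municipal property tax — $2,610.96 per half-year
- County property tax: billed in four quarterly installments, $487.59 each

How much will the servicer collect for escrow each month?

$652.89

Windstorm insurance: $662.40
Municipal property tax: $2,610.96 × 2 = $5,221.92
County property tax: $487.59 × 4 = $1,950.36
Annual escrow total = $7,834.68
Monthly = $7,834.68 / 12 = $652.89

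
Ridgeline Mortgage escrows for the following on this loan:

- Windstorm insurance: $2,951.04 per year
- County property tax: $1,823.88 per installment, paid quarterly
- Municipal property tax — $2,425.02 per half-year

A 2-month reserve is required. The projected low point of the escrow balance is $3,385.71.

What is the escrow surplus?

$869.61

Windstorm insurance = $2,951.04/yr
County property tax = $1,823.88 × 4 = $7,295.52/yr
Municipal property tax = $2,425.02 × 2 = $4,850.04/yr
Total per year = $2,951.04 + $7,295.52 + $4,850.04 = $15,096.60
Per month = $15,096.60 ÷ 12 = $1,258.05
Cushion = 2 × $1,258.05 = $2,516.10
Excess over cushion: $3,385.71 − $2,516.10 = $869.61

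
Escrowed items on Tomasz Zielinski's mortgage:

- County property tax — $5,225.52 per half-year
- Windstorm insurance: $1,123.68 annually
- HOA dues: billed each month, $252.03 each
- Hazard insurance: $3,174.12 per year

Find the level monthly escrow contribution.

$1,481.10

County property tax = $5,225.52 × 2 = $10,451.04 annually
Windstorm insurance = $1,123.68 annually
HOA dues = $252.03 × 12 = $3,024.36 annually
Hazard insurance = $3,174.12 annually
Total annual escrow = $10,451.04 + $1,123.68 + $3,024.36 + $3,174.12 = $17,773.20
Per month = $17,773.20 ÷ 12 = $1,481.10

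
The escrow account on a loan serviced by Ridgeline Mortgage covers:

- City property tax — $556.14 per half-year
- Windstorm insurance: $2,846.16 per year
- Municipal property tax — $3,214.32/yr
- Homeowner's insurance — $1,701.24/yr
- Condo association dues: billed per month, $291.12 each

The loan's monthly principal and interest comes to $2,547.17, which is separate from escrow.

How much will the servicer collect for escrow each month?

City property tax: $556.14 × 2 = $1,112.28
Windstorm insurance: $2,846.16
Municipal property tax: $3,214.32
Homeowner's insurance: $1,701.24
Condo association dues: $291.12 × 12 = $3,493.44
Total annual escrow = $1,112.28 + $2,846.16 + $3,214.32 + $1,701.24 + $3,493.44 = $12,367.44
Monthly escrow = $12,367.44 ÷ 12 = $1,030.62

$1,030.62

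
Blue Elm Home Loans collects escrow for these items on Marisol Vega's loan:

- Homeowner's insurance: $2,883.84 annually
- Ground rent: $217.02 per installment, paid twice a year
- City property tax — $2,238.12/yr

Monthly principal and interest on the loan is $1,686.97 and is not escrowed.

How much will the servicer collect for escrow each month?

$463.00

Homeowner's insurance — $2,883.84
Ground rent — $217.02 × 2 = $434.04
City property tax — $2,238.12
Total annual escrow = $2,883.84 + $434.04 + $2,238.12 = $5,556.00
Per month = $5,556.00 / 12 = $463.00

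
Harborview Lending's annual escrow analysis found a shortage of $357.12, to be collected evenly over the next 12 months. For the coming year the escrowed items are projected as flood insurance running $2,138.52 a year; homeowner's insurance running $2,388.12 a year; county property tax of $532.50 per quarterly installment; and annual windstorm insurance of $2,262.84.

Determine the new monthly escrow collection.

Flood insurance: $2,138.52
Homeowner's insurance: $2,388.12
County property tax: $532.50 × 4 = $2,130.00
Windstorm insurance: $2,262.84
Combined annual = $2,138.52 + $2,388.12 + $2,130.00 + $2,262.84 = $8,919.48
Monthly escrow = $8,919.48 ÷ 12 = $743.29
Monthly shortage recovery: $357.12 ÷ 12 = $29.76
New monthly escrow = $743.29 + $29.76 = $773.05

$773.05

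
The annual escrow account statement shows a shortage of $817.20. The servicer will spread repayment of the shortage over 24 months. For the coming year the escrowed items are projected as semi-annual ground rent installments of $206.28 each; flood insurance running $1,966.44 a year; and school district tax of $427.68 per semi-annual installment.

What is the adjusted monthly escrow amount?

Ground rent: $206.28 × 2 = $412.56
Flood insurance: $1,966.44
School district tax: $427.68 × 2 = $855.36
Total per year = $3,234.36
Per month = $3,234.36 / 12 = $269.53
Monthly shortage recovery: $817.20 ÷ 24 = $34.05
Adjusted monthly = $269.53 + $34.05 = $303.58

$303.58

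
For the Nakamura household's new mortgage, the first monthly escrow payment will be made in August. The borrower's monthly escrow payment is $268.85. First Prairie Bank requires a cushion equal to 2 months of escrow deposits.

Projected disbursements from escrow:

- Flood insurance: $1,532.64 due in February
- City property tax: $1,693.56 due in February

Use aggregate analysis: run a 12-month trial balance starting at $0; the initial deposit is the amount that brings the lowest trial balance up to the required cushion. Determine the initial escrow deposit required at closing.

Cushion = 2 × $268.85 = $537.70
Trial balance (start $0, +$268.85 each month, − disbursements):
  Aug: +$268.85 → $268.85
  Sep: +$268.85 → $537.70
  Oct: +$268.85 → $806.55
  Nov: +$268.85 → $1,075.40
  Dec: +$268.85 → $1,344.25
  Jan: +$268.85 → $1,613.10
  Feb: +$268.85 − $3,226.20 → -$1,344.25
  Mar: +$268.85 → -$1,075.40
  Apr: +$268.85 → -$806.55
  May: +$268.85 → -$537.70
  Jun: +$268.85 → -$268.85
  Jul: +$268.85 → $0.00
Lowest trial balance = -$1,344.25 (Feb)
Initial deposit = cushion − low point = $537.70 − (-$1,344.25) = $1,881.95

$1,881.95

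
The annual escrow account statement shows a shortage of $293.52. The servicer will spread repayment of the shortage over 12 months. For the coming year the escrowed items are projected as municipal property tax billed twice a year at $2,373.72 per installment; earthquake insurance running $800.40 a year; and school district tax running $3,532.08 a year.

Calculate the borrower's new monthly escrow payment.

Municipal property tax = $2,373.72 × 2 = $4,747.44/yr
Earthquake insurance = $800.40/yr
School district tax = $3,532.08/yr
Combined annual = $4,747.44 + $800.40 + $3,532.08 = $9,079.92
Monthly = $9,079.92 ÷ 12 = $756.66
Monthly shortage recovery: $293.52 / 12 = $24.46
Adjusted monthly = $756.66 + $24.46 = $781.12

$781.12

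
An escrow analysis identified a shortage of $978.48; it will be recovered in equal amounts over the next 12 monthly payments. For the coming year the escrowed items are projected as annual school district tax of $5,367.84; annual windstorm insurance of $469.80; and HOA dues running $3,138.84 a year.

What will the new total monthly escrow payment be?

$829.58

School district tax: $5,367.84 per year
Windstorm insurance: $469.80 per year
HOA dues: $3,138.84 per year
Yearly total = $8,976.48
Monthly = $8,976.48 ÷ 12 = $748.04
Shortage spread = $978.48 ÷ 12 = $81.54/mo
New monthly escrow = $748.04 + $81.54 = $829.58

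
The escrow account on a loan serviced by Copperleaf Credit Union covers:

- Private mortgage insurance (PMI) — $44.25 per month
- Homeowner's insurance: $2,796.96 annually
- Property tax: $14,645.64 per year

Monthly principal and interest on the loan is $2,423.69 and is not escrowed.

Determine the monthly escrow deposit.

Private mortgage insurance (PMI) — $44.25 × 12 = $531.00/yr
Homeowner's insurance — $2,796.96/yr
Property tax — $14,645.64/yr
Annual escrow total = $531.00 + $2,796.96 + $14,645.64 = $17,973.60
Base monthly escrow = $17,973.60 / 12 = $1,497.80

$1,497.80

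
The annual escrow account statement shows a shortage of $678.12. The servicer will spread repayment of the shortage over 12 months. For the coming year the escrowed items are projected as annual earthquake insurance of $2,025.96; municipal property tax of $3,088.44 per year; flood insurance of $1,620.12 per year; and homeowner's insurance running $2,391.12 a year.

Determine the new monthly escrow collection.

Earthquake insurance — $2,025.96/yr
Municipal property tax — $3,088.44/yr
Flood insurance — $1,620.12/yr
Homeowner's insurance — $2,391.12/yr
Annual escrow total = $2,025.96 + $3,088.44 + $1,620.12 + $2,391.12 = $9,125.64
Monthly escrow = $9,125.64 ÷ 12 = $760.47
Shortage spread = $678.12 / 12 = $56.51/mo
Adjusted monthly = $760.47 + $56.51 = $816.98

$816.98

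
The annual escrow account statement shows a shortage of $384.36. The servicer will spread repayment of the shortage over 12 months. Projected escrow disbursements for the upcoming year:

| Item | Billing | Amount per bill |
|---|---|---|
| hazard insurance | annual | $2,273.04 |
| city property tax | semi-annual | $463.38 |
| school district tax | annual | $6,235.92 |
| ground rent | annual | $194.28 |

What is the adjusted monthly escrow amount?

$834.53

Hazard insurance: $2,273.04
City property tax: $463.38 × 2 = $926.76
School district tax: $6,235.92
Ground rent: $194.28
Combined annual = $9,630.00
Base monthly escrow = $9,630.00 ÷ 12 = $802.50
Monthly shortage recovery: $384.36 ÷ 12 = $32.03
Adjusted monthly = $802.50 + $32.03 = $834.53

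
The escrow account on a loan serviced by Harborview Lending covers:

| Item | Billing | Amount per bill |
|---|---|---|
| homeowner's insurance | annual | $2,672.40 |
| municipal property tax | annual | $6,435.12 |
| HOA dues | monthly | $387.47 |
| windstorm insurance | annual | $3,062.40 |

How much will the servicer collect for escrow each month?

$1,401.63

Homeowner's insurance: $2,672.40/yr
Municipal property tax: $6,435.12/yr
HOA dues: $387.47 × 12 = $4,649.64/yr
Windstorm insurance: $3,062.40/yr
Annual escrow total = $2,672.40 + $6,435.12 + $4,649.64 + $3,062.40 = $16,819.56
Per month = $16,819.56 ÷ 12 = $1,401.63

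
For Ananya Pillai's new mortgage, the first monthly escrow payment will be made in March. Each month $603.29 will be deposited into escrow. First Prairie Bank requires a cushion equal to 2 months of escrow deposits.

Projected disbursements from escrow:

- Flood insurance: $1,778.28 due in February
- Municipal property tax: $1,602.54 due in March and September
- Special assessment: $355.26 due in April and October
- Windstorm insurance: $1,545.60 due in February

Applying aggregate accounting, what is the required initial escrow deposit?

Cushion = 2 × $603.29 = $1,206.58
Trial balance (start $0, +$603.29 each month, − disbursements):
  Mar: +$603.29 − $1,602.54 → -$999.25
  Apr: +$603.29 − $355.26 → -$751.22
  May: +$603.29 → -$147.93
  Jun: +$603.29 → $455.36
  Jul: +$603.29 → $1,058.65
  Aug: +$603.29 → $1,661.94
  Sep: +$603.29 − $1,602.54 → $662.69
  Oct: +$603.29 − $355.26 → $910.72
  Nov: +$603.29 → $1,514.01
  Dec: +$603.29 → $2,117.30
  Jan: +$603.29 → $2,720.59
  Feb: +$603.29 − $3,323.88 → $0.00
Lowest trial balance = -$999.25 (Mar)
Initial deposit = cushion − low point = $1,206.58 − (-$999.25) = $2,205.83

$2,205.83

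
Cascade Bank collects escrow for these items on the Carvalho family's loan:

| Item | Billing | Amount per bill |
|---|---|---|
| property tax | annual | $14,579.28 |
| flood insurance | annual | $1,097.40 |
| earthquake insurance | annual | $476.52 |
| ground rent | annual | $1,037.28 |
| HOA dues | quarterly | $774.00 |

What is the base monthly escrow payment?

Property tax = $14,579.28
Flood insurance = $1,097.40
Earthquake insurance = $476.52
Ground rent = $1,037.28
HOA dues = $774.00 × 4 = $3,096.00
Yearly total = $14,579.28 + $1,097.40 + $476.52 + $1,037.28 + $3,096.00 = $20,286.48
Base monthly escrow = $20,286.48 ÷ 12 = $1,690.54

$1,690.54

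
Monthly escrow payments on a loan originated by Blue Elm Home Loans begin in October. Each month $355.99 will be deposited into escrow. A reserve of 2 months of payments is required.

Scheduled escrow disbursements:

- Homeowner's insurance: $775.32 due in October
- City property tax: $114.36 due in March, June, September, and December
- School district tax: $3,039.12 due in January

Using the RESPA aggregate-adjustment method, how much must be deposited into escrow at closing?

$3,216.82

Cushion = 2 × $355.99 = $711.98
Trial balance (start $0, +$355.99 each month, − disbursements):
  Oct: +$355.99 − $775.32 → -$419.33
  Nov: +$355.99 → -$63.34
  Dec: +$355.99 − $114.36 → $178.29
  Jan: +$355.99 − $3,039.12 → -$2,504.84
  Feb: +$355.99 → -$2,148.85
  Mar: +$355.99 − $114.36 → -$1,907.22
  Apr: +$355.99 → -$1,551.23
  May: +$355.99 → -$1,195.24
  Jun: +$355.99 − $114.36 → -$953.61
  Jul: +$355.99 → -$597.62
  Aug: +$355.99 → -$241.63
  Sep: +$355.99 − $114.36 → $0.00
Lowest trial balance = -$2,504.84 (Jan)
Initial deposit = cushion − low point = $711.98 − (-$2,504.84) = $3,216.82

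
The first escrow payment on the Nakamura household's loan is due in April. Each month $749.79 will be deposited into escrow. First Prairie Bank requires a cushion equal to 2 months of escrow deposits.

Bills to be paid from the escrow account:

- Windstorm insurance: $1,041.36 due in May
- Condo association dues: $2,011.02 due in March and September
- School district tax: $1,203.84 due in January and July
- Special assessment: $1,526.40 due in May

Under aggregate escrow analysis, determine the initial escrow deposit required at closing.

Cushion = 2 × $749.79 = $1,499.58
Trial balance (start $0, +$749.79 each month, − disbursements):
  Apr: +$749.79 → $749.79
  May: +$749.79 − $2,567.76 → -$1,068.18
  Jun: +$749.79 → -$318.39
  Jul: +$749.79 − $1,203.84 → -$772.44
  Aug: +$749.79 → -$22.65
  Sep: +$749.79 − $2,011.02 → -$1,283.88
  Oct: +$749.79 → -$534.09
  Nov: +$749.79 → $215.70
  Dec: +$749.79 → $965.49
  Jan: +$749.79 − $1,203.84 → $511.44
  Feb: +$749.79 → $1,261.23
  Mar: +$749.79 − $2,011.02 → $0.00
Lowest trial balance = -$1,283.88 (Sep)
Initial deposit = cushion − low point = $1,499.58 − (-$1,283.88) = $2,783.46

$2,783.46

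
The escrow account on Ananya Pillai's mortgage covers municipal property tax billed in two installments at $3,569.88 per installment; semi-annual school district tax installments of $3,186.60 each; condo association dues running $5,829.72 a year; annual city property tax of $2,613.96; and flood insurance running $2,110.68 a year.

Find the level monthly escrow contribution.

$2,005.61

Municipal property tax — $3,569.88 × 2 = $7,139.76 per year
School district tax — $3,186.60 × 2 = $6,373.20 per year
Condo association dues — $5,829.72 per year
City property tax — $2,613.96 per year
Flood insurance — $2,110.68 per year
Annual escrow total = $7,139.76 + $6,373.20 + $5,829.72 + $2,613.96 + $2,110.68 = $24,067.32
Monthly = $24,067.32 / 12 = $2,005.61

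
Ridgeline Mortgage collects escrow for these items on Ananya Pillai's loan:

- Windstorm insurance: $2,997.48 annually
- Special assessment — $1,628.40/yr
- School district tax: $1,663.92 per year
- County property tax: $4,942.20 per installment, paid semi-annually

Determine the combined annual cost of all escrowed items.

Windstorm insurance: $2,997.48/yr
Special assessment: $1,628.40/yr
School district tax: $1,663.92/yr
County property tax: $4,942.20 × 2 = $9,884.40/yr
Yearly total = $2,997.48 + $1,628.40 + $1,663.92 + $9,884.40 = $16,174.20

$16,174.20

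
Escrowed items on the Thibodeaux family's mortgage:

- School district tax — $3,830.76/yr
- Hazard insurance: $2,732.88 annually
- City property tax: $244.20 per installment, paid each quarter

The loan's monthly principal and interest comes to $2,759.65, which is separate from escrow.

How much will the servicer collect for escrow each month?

$628.37

School district tax — $3,830.76/yr
Hazard insurance — $2,732.88/yr
City property tax — $244.20 × 4 = $976.80/yr
Combined annual = $3,830.76 + $2,732.88 + $976.80 = $7,540.44
Base monthly escrow = $7,540.44 ÷ 12 = $628.37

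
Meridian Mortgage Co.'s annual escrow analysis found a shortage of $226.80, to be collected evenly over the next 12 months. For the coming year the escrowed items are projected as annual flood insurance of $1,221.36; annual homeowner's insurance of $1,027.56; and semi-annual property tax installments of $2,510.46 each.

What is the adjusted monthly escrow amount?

$624.72

Flood insurance: $1,221.36/yr
Homeowner's insurance: $1,027.56/yr
Property tax: $2,510.46 × 2 = $5,020.92/yr
Annual escrow total = $1,221.36 + $1,027.56 + $5,020.92 = $7,269.84
Base monthly escrow = $7,269.84 / 12 = $605.82
Shortage spread = $226.80 / 12 = $18.90/mo
New monthly escrow = $605.82 + $18.90 = $624.72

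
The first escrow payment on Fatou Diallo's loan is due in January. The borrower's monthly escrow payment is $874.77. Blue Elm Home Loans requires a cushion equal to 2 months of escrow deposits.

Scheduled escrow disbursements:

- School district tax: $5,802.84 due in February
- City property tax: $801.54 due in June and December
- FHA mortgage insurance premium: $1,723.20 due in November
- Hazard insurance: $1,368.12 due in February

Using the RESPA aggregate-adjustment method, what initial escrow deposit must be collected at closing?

$7,170.96

Cushion = 2 × $874.77 = $1,749.54
Trial balance (start $0, +$874.77 each month, − disbursements):
  Jan: +$874.77 → $874.77
  Feb: +$874.77 − $7,170.96 → -$5,421.42
  Mar: +$874.77 → -$4,546.65
  Apr: +$874.77 → -$3,671.88
  May: +$874.77 → -$2,797.11
  Jun: +$874.77 − $801.54 → -$2,723.88
  Jul: +$874.77 → -$1,849.11
  Aug: +$874.77 → -$974.34
  Sep: +$874.77 → -$99.57
  Oct: +$874.77 → $775.20
  Nov: +$874.77 − $1,723.20 → -$73.23
  Dec: +$874.77 − $801.54 → $0.00
Lowest trial balance = -$5,421.42 (Feb)
Initial deposit = cushion − low point = $1,749.54 − (-$5,421.42) = $7,170.96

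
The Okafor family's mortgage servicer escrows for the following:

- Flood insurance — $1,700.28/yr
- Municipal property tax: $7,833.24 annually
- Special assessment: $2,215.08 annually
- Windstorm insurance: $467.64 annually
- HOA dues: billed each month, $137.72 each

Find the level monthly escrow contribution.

Flood insurance = $1,700.28 per year
Municipal property tax = $7,833.24 per year
Special assessment = $2,215.08 per year
Windstorm insurance = $467.64 per year
HOA dues = $137.72 × 12 = $1,652.64 per year
Total per year = $13,868.88
Per month = $13,868.88 ÷ 12 = $1,155.74

$1,155.74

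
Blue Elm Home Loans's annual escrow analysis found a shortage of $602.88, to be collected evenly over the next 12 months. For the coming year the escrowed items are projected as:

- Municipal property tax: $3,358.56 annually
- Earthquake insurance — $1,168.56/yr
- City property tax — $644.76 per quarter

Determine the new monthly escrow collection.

$642.42

Municipal property tax: $3,358.56/yr
Earthquake insurance: $1,168.56/yr
City property tax: $644.76 × 4 = $2,579.04/yr
Yearly total = $3,358.56 + $1,168.56 + $2,579.04 = $7,106.16
Monthly escrow = $7,106.16 ÷ 12 = $592.18
Monthly shortage recovery: $602.88 ÷ 12 = $50.24
New monthly escrow = $592.18 + $50.24 = $642.42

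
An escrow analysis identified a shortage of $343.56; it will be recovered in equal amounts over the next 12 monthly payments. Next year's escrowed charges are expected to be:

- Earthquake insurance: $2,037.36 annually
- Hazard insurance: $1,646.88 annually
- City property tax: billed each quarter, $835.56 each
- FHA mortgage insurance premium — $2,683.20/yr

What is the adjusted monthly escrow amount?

Earthquake insurance — $2,037.36
Hazard insurance — $1,646.88
City property tax — $835.56 × 4 = $3,342.24
FHA mortgage insurance premium — $2,683.20
Yearly total = $9,709.68
Per month = $9,709.68 ÷ 12 = $809.14
Shortage spread = $343.56 / 12 = $28.63/mo
New monthly escrow = $809.14 + $28.63 = $837.77

$837.77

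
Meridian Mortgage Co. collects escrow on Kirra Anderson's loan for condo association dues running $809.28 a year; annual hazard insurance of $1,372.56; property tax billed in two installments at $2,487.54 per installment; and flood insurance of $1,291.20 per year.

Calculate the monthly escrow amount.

$704.01

Condo association dues = $809.28 per year
Hazard insurance = $1,372.56 per year
Property tax = $2,487.54 × 2 = $4,975.08 per year
Flood insurance = $1,291.20 per year
Total annual escrow = $809.28 + $1,372.56 + $4,975.08 + $1,291.20 = $8,448.12
Base monthly escrow = $8,448.12 / 12 = $704.01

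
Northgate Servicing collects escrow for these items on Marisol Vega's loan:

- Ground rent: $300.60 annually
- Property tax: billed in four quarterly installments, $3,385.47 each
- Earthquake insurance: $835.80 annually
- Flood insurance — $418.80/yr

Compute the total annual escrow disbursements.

$15,097.08

Ground rent = $300.60 annually
Property tax = $3,385.47 × 4 = $13,541.88 annually
Earthquake insurance = $835.80 annually
Flood insurance = $418.80 annually
Annual escrow total = $300.60 + $13,541.88 + $835.80 + $418.80 = $15,097.08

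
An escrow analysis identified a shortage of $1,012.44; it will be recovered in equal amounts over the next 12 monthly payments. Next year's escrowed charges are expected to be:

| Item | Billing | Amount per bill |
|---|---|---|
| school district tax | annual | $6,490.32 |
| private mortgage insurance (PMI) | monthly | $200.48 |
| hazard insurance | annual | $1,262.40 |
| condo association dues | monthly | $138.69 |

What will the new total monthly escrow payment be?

$1,069.60

School district tax = $6,490.32 per year
Private mortgage insurance (PMI) = $200.48 × 12 = $2,405.76 per year
Hazard insurance = $1,262.40 per year
Condo association dues = $138.69 × 12 = $1,664.28 per year
Total per year = $11,822.76
Monthly = $11,822.76 / 12 = $985.23
Shortage per month = $1,012.44 / 12 = $84.37
Adjusted monthly = $985.23 + $84.37 = $1,069.60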